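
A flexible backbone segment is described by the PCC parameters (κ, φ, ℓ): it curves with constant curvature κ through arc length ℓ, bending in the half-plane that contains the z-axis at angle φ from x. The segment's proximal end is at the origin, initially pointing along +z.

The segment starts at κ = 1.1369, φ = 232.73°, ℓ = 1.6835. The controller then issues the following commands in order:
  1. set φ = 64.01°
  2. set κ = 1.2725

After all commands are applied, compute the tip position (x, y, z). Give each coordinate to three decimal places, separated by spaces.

0.531 1.088 0.661

initial: κ=1.1369, φ=232.73°, ℓ=1.6835
cmd 1: set φ=64.01° → (κ,φ,ℓ)=(1.1369,64.01°,1.6835) → tip=(0.5151,1.0567,0.8283)
cmd 2: set κ=1.2725 → (κ,φ,ℓ)=(1.2725,64.01°,1.6835) → tip=(0.5306,1.0884,0.6610)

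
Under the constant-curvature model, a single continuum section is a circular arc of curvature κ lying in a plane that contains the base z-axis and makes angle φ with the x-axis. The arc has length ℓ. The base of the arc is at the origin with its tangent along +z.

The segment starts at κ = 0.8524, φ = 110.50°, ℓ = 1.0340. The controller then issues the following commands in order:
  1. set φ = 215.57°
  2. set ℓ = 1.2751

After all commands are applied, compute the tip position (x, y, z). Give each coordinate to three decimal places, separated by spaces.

-0.510 -0.365 1.038

initial: κ=0.8524, φ=110.50°, ℓ=1.0340
cmd 1: set φ=215.57° → (κ,φ,ℓ)=(0.8524,215.57°,1.0340) → tip=(-0.3473,-0.2483,0.9052)
cmd 2: set ℓ=1.2751 → (κ,φ,ℓ)=(0.8524,215.57°,1.2751) → tip=(-0.5103,-0.3649,1.0385)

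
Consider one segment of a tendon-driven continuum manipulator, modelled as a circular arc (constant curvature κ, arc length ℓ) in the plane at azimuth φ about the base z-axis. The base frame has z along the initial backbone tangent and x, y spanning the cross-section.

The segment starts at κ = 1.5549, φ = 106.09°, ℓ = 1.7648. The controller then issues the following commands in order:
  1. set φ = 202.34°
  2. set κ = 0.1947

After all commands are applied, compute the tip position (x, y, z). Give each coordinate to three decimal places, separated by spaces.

-0.278 -0.114 1.730

initial: κ=1.5549, φ=106.09°, ℓ=1.7648
cmd 1: set φ=202.34° → (κ,φ,ℓ)=(1.5549,202.34°,1.7648) → tip=(-1.1433,-0.4698,0.2490)
cmd 2: set κ=0.1947 → (κ,φ,ℓ)=(0.1947,202.34°,1.7648) → tip=(-0.2777,-0.1141,1.7303)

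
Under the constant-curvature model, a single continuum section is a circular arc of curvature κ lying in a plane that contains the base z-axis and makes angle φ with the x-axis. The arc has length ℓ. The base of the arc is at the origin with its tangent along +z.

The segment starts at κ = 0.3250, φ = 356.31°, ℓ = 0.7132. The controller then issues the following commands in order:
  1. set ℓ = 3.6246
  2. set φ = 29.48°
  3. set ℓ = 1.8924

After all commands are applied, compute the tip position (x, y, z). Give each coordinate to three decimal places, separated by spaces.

initial: κ=0.3250, φ=356.31°, ℓ=0.7132
cmd 1: set ℓ=3.6246 → (κ,φ,ℓ)=(0.3250,356.31°,3.6246) → tip=(1.8952,-0.1222,2.8426)
cmd 2: set φ=29.48° → (κ,φ,ℓ)=(0.3250,29.48°,3.6246) → tip=(1.6533,0.9346,2.8426)
cmd 3: set ℓ=1.8924 → (κ,φ,ℓ)=(0.3250,29.48°,1.8924) → tip=(0.4908,0.2775,1.7753)

0.491 0.277 1.775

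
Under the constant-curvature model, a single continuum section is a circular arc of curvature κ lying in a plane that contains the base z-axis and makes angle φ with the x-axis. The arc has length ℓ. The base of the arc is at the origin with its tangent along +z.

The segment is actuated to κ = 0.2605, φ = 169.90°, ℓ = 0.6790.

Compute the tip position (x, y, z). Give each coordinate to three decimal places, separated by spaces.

-0.059 0.011 0.675

θ = κ·ℓ = 0.2605 × 0.6790 = 0.17688 rad
ρ = (1 − cos θ)/κ = (1 − 0.98440)/0.2605 = 0.05989
z = sin θ / κ = 0.17596/0.2605 = 0.67546
x = ρ cos φ = 0.05989 × cos(169.90°) = -0.05897
y = ρ sin φ = 0.05989 × sin(169.90°) = 0.01050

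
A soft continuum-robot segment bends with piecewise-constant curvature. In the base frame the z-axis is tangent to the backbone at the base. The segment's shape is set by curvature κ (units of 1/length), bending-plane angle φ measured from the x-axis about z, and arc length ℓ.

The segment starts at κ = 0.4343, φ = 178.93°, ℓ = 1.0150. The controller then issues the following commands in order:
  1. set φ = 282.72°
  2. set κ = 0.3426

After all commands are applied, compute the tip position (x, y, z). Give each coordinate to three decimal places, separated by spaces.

0.038 -0.170 0.995

initial: κ=0.4343, φ=178.93°, ℓ=1.0150
cmd 1: set φ=282.72° → (κ,φ,ℓ)=(0.4343,282.72°,1.0150) → tip=(0.0485,-0.2147,0.9824)
cmd 2: set κ=0.3426 → (κ,φ,ℓ)=(0.3426,282.72°,1.0150) → tip=(0.0385,-0.1704,0.9947)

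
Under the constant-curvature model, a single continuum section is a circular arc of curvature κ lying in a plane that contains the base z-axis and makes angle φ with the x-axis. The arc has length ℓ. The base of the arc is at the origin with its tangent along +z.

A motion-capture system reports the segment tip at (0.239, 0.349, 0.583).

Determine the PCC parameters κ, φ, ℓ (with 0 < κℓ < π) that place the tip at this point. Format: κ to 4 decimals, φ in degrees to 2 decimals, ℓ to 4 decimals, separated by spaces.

ρ = √(x²+y²) = √(0.239² + 0.349²) = 0.42299
φ = atan2(y, x) mod 360° = atan2(0.349, 0.239) = 55.5961°
|p|² = ρ² + z² = 0.42299² + 0.583² = 0.51881
κ = 2ρ / |p|² = 2×0.42299 / 0.51881 = 1.63062
θ = 2·atan2(ρ, z) = 2·atan2(0.42299, 0.583) = 1.25533 rad
ℓ = θ/κ = 1.25533/1.63062 = 0.76985

1.6306 55.60 0.7698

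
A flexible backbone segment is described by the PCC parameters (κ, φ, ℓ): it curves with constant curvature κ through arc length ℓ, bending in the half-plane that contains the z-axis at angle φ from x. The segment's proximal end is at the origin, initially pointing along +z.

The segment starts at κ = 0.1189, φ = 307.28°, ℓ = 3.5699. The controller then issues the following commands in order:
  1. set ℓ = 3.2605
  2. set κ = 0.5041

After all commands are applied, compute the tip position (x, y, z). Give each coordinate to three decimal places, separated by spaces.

1.289 -1.693 1.978

initial: κ=0.1189, φ=307.28°, ℓ=3.5699
cmd 1: set ℓ=3.2605 → (κ,φ,ℓ)=(0.1189,307.28°,3.2605) → tip=(0.3780,-0.4966,3.1794)
cmd 2: set κ=0.5041 → (κ,φ,ℓ)=(0.5041,307.28°,3.2605) → tip=(1.2890,-1.6933,1.9785)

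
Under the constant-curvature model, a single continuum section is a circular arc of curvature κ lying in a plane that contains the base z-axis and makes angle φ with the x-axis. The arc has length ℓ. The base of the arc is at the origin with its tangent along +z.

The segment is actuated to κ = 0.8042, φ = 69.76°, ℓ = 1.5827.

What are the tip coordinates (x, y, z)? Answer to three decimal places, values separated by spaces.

θ = κ·ℓ = 0.8042 × 1.5827 = 1.27281 rad
ρ = (1 − cos θ)/κ = (1 − 0.29360)/0.8042 = 0.87839
z = sin θ / κ = 0.95593/0.8042 = 1.18867
x = ρ cos φ = 0.87839 × cos(69.76°) = 0.30388
y = ρ sin φ = 0.87839 × sin(69.76°) = 0.82415

0.304 0.824 1.189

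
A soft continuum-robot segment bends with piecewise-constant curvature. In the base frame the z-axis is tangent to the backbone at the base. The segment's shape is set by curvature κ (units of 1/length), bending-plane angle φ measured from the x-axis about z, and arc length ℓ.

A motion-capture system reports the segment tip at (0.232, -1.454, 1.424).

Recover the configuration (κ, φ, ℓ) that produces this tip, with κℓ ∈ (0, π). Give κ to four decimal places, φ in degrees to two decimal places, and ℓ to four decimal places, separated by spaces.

0.7019 279.07 2.2857

ρ = √(x²+y²) = √(0.232² + -1.454²) = 1.47239
φ = atan2(y, x) mod 360° = atan2(-1.454, 0.232) = 279.0657°
|p|² = ρ² + z² = 1.47239² + 1.424² = 4.19572
κ = 2ρ / |p|² = 2×1.47239 / 4.19572 = 0.70186
θ = 2·atan2(ρ, z) = 2·atan2(1.47239, 1.424) = 1.60421 rad
ℓ = θ/κ = 1.60421/0.70186 = 2.28567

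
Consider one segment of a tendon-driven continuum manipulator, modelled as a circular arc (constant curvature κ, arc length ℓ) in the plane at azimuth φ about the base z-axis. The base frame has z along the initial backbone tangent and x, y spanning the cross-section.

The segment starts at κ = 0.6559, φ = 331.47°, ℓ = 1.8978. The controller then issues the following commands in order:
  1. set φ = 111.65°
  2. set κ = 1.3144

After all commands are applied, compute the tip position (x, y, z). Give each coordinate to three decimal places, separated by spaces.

initial: κ=0.6559, φ=331.47°, ℓ=1.8978
cmd 1: set φ=111.65° → (κ,φ,ℓ)=(0.6559,111.65°,1.8978) → tip=(-0.3823,0.9632,1.4443)
cmd 2: set κ=1.3144 → (κ,φ,ℓ)=(1.3144,111.65°,1.8978) → tip=(-0.5046,1.2713,0.4587)

-0.505 1.271 0.459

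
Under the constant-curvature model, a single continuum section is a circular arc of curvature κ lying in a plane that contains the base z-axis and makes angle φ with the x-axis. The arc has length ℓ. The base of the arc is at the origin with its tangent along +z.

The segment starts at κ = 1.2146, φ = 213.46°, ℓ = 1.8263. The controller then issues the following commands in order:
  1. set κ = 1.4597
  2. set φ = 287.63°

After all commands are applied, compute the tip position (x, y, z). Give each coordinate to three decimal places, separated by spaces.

0.392 -1.233 0.314

initial: κ=1.2146, φ=213.46°, ℓ=1.8263
cmd 1: set κ=1.4597 → (κ,φ,ℓ)=(1.4597,213.46°,1.8263) → tip=(-1.0796,-0.7135,0.3138)
cmd 2: set φ=287.63° → (κ,φ,ℓ)=(1.4597,287.63°,1.8263) → tip=(0.3919,-1.2333,0.3138)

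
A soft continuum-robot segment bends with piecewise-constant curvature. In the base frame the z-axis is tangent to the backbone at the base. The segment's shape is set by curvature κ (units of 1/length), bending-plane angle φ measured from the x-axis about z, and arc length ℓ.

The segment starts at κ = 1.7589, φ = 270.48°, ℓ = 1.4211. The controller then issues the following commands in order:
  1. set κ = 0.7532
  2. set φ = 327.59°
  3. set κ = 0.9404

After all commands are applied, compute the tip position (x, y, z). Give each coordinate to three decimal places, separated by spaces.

0.689 -0.438 1.034

initial: κ=1.7589, φ=270.48°, ℓ=1.4211
cmd 1: set κ=0.7532 → (κ,φ,ℓ)=(0.7532,270.48°,1.4211) → tip=(0.0058,-0.6906,1.1649)
cmd 2: set φ=327.59° → (κ,φ,ℓ)=(0.7532,327.59°,1.4211) → tip=(0.5831,-0.3702,1.1649)
cmd 3: set κ=0.9404 → (κ,φ,ℓ)=(0.9404,327.59°,1.4211) → tip=(0.6892,-0.4376,1.0343)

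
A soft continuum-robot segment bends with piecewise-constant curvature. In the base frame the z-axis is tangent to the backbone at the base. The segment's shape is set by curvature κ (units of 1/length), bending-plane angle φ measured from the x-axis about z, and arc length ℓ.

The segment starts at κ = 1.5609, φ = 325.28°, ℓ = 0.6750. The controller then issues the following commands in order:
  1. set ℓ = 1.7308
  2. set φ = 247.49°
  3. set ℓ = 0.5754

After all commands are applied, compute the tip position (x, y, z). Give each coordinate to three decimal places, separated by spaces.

-0.092 -0.223 0.501

initial: κ=1.5609, φ=325.28°, ℓ=0.6750
cmd 1: set ℓ=1.7308 → (κ,φ,ℓ)=(1.5609,325.28°,1.7308) → tip=(1.0030,-0.6950,0.2729)
cmd 2: set φ=247.49° → (κ,φ,ℓ)=(1.5609,247.49°,1.7308) → tip=(-0.4672,-1.1273,0.2729)
cmd 3: set ℓ=0.5754 → (κ,φ,ℓ)=(1.5609,247.49°,0.5754) → tip=(-0.0925,-0.2231,0.5011)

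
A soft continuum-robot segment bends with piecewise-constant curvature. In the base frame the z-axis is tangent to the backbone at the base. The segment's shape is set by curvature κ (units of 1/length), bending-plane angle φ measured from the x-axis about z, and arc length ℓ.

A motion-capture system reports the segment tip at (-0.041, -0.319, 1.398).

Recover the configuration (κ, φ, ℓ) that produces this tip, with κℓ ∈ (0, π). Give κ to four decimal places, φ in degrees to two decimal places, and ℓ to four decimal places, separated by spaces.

ρ = √(x²+y²) = √(-0.041² + -0.319²) = 0.32162
φ = atan2(y, x) mod 360° = atan2(-0.319, -0.041) = 262.6761°
|p|² = ρ² + z² = 0.32162² + 1.398² = 2.05785
κ = 2ρ / |p|² = 2×0.32162 / 2.05785 = 0.31258
θ = 2·atan2(ρ, z) = 2·atan2(0.32162, 1.398) = 0.45225 rad
ℓ = θ/κ = 0.45225/0.31258 = 1.44682

0.3126 262.68 1.4468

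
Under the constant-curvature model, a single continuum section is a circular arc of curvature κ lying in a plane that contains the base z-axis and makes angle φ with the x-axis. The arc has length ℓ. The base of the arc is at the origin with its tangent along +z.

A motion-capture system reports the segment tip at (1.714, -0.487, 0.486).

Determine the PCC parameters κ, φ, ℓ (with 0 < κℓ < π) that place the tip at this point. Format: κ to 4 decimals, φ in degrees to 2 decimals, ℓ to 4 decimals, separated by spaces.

ρ = √(x²+y²) = √(1.714² + -0.487²) = 1.78184
φ = atan2(y, x) mod 360° = atan2(-0.487, 1.714) = 344.1385°
|p|² = ρ² + z² = 1.78184² + 0.486² = 3.41116
κ = 2ρ / |p|² = 2×1.78184 / 3.41116 = 1.04471
θ = 2·atan2(ρ, z) = 2·atan2(1.78184, 0.486) = 2.60904 rad
ℓ = θ/κ = 2.60904/1.04471 = 2.49738

1.0447 344.14 2.4974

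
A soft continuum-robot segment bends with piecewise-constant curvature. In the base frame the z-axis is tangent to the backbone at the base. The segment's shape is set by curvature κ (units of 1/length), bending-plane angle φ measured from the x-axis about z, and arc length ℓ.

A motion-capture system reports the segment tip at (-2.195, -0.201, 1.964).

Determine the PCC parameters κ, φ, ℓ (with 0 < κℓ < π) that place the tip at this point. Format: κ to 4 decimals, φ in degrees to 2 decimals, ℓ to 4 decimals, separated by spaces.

ρ = √(x²+y²) = √(-2.195² + -0.201²) = 2.20418
φ = atan2(y, x) mod 360° = atan2(-0.201, -2.195) = 185.2321°
|p|² = ρ² + z² = 2.20418² + 1.964² = 8.71572
κ = 2ρ / |p|² = 2×2.20418 / 8.71572 = 0.50579
θ = 2·atan2(ρ, z) = 2·atan2(2.20418, 1.964) = 1.68592 rad
ℓ = θ/κ = 1.68592/0.50579 = 3.33320

0.5058 185.23 3.3332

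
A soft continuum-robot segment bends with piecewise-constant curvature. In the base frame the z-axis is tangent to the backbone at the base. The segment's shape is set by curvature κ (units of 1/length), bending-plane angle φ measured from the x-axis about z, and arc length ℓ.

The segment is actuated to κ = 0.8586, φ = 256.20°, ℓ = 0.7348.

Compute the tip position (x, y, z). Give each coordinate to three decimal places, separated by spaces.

-0.053 -0.218 0.687

θ = κ·ℓ = 0.8586 × 0.7348 = 0.63090 rad
ρ = (1 − cos θ)/κ = (1 − 0.80750)/0.8586 = 0.22421
z = sin θ / κ = 0.58987/0.8586 = 0.68702
x = ρ cos φ = 0.22421 × cos(256.20°) = -0.05348
y = ρ sin φ = 0.22421 × sin(256.20°) = -0.21773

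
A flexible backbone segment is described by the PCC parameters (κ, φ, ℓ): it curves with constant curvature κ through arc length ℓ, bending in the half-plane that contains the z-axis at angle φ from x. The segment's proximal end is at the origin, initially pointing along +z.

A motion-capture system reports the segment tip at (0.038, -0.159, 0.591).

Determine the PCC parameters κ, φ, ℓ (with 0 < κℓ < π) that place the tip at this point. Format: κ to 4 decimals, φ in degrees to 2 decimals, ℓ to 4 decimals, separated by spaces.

ρ = √(x²+y²) = √(0.038² + -0.159²) = 0.16348
φ = atan2(y, x) mod 360° = atan2(-0.159, 0.038) = 283.4412°
|p|² = ρ² + z² = 0.16348² + 0.591² = 0.37601
κ = 2ρ / |p|² = 2×0.16348 / 0.37601 = 0.86955
θ = 2·atan2(ρ, z) = 2·atan2(0.16348, 0.591) = 0.53973 rad
ℓ = θ/κ = 0.53973/0.86955 = 0.62070

0.8695 283.44 0.6207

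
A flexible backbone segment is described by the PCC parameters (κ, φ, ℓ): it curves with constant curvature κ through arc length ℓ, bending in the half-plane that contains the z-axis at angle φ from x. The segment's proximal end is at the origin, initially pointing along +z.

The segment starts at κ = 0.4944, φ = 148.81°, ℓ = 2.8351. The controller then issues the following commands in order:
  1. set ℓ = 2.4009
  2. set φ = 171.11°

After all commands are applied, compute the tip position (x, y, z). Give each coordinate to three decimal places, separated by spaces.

initial: κ=0.4944, φ=148.81°, ℓ=2.8351
cmd 1: set ℓ=2.4009 → (κ,φ,ℓ)=(0.4944,148.81°,2.4009) → tip=(-1.0824,0.6553,1.8755)
cmd 2: set φ=171.11° → (κ,φ,ℓ)=(0.4944,171.11°,2.4009) → tip=(-1.2501,0.1955,1.8755)

-1.250 0.196 1.876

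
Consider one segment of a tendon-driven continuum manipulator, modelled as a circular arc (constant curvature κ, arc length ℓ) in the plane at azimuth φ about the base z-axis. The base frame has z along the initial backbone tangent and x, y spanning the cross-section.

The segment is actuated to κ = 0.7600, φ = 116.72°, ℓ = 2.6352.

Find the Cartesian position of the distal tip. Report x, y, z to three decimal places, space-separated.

θ = κ·ℓ = 0.7600 × 2.6352 = 2.00275 rad
ρ = (1 − cos θ)/κ = (1 − -0.41865)/0.7600 = 1.86664
z = sin θ / κ = 0.90815/0.7600 = 1.19493
x = ρ cos φ = 1.86664 × cos(116.72°) = -0.83930
y = ρ sin φ = 1.86664 × sin(116.72°) = 1.66731

-0.839 1.667 1.195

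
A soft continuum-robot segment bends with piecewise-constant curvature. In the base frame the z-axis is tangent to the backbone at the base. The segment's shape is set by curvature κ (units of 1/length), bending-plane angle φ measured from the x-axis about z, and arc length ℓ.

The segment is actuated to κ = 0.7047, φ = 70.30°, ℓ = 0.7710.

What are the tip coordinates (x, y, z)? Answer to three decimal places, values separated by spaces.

θ = κ·ℓ = 0.7047 × 0.7710 = 0.54332 rad
ρ = (1 − cos θ)/κ = (1 − 0.85600)/0.7047 = 0.20435
z = sin θ / κ = 0.51698/0.7047 = 0.73362
x = ρ cos φ = 0.20435 × cos(70.30°) = 0.06889
y = ρ sin φ = 0.20435 × sin(70.30°) = 0.19239

0.069 0.192 0.734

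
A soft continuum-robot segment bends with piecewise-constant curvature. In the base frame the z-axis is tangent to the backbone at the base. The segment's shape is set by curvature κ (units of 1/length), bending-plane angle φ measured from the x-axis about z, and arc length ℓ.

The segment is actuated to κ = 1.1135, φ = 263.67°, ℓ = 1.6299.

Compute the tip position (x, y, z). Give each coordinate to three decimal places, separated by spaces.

-0.123 -1.108 0.871

θ = κ·ℓ = 1.1135 × 1.6299 = 1.81489 rad
ρ = (1 − cos θ)/κ = (1 − -0.24168)/1.1135 = 1.11511
z = sin θ / κ = 0.97036/1.1135 = 0.87145
x = ρ cos φ = 1.11511 × cos(263.67°) = -0.12295
y = ρ sin φ = 1.11511 × sin(263.67°) = -1.10832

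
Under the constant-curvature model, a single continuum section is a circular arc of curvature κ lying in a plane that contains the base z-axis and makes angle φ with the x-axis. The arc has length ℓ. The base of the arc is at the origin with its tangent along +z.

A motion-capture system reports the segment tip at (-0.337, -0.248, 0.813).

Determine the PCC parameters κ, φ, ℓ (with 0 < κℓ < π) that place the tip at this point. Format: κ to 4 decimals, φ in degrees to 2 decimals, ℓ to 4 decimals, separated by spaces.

1.0009 216.35 0.9497

ρ = √(x²+y²) = √(-0.337² + -0.248²) = 0.41842
φ = atan2(y, x) mod 360° = atan2(-0.248, -0.337) = 216.3495°
|p|² = ρ² + z² = 0.41842² + 0.813² = 0.83604
κ = 2ρ / |p|² = 2×0.41842 / 0.83604 = 1.00095
θ = 2·atan2(ρ, z) = 2·atan2(0.41842, 0.813) = 0.95061 rad
ℓ = θ/κ = 0.95061/1.00095 = 0.94971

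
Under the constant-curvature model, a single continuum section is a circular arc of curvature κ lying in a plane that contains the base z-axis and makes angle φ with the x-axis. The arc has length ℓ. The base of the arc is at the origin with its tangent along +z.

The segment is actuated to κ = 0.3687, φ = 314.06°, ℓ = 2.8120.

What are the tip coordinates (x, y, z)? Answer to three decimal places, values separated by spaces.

0.926 -0.957 2.335

θ = κ·ℓ = 0.3687 × 2.8120 = 1.03678 rad
ρ = (1 − cos θ)/κ = (1 − 0.50899)/0.3687 = 1.33173
z = sin θ / κ = 0.86077/0.3687 = 2.33461
x = ρ cos φ = 1.33173 × cos(314.06°) = 0.92610
y = ρ sin φ = 1.33173 × sin(314.06°) = -0.95700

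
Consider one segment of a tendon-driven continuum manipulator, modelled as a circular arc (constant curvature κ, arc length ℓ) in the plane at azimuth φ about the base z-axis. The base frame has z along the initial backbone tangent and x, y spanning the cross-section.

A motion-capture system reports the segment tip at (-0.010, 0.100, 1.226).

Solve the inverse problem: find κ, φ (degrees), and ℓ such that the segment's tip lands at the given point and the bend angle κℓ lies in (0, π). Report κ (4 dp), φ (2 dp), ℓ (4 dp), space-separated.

0.1328 95.71 1.2315

ρ = √(x²+y²) = √(-0.010² + 0.100²) = 0.10050
φ = atan2(y, x) mod 360° = atan2(0.100, -0.010) = 95.7106°
|p|² = ρ² + z² = 0.10050² + 1.226² = 1.51318
κ = 2ρ / |p|² = 2×0.10050 / 1.51318 = 0.13283
θ = 2·atan2(ρ, z) = 2·atan2(0.10050, 1.226) = 0.16358 rad
ℓ = θ/κ = 0.16358/0.13283 = 1.23148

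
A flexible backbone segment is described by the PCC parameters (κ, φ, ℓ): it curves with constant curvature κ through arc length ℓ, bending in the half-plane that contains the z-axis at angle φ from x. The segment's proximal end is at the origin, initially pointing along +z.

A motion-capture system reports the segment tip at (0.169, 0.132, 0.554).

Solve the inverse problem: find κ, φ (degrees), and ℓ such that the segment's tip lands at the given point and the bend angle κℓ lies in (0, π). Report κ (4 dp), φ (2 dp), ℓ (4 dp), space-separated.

ρ = √(x²+y²) = √(0.169² + 0.132²) = 0.21444
φ = atan2(y, x) mod 360° = atan2(0.132, 0.169) = 37.9922°
|p|² = ρ² + z² = 0.21444² + 0.554² = 0.35290
κ = 2ρ / |p|² = 2×0.21444 / 0.35290 = 1.21530
θ = 2·atan2(ρ, z) = 2·atan2(0.21444, 0.554) = 0.73863 rad
ℓ = θ/κ = 0.73863/1.21530 = 0.60778

1.2153 37.99 0.6078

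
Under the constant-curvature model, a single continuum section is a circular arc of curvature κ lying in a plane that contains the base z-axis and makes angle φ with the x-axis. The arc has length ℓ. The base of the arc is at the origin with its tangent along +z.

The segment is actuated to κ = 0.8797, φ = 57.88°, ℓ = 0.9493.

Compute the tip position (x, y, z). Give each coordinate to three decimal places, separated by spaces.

θ = κ·ℓ = 0.8797 × 0.9493 = 0.83510 rad
ρ = (1 − cos θ)/κ = (1 − 0.67110)/0.8797 = 0.37387
z = sin θ / κ = 0.74136/0.8797 = 0.84275
x = ρ cos φ = 0.37387 × cos(57.88°) = 0.19879
y = ρ sin φ = 0.37387 × sin(57.88°) = 0.31665

0.199 0.317 0.843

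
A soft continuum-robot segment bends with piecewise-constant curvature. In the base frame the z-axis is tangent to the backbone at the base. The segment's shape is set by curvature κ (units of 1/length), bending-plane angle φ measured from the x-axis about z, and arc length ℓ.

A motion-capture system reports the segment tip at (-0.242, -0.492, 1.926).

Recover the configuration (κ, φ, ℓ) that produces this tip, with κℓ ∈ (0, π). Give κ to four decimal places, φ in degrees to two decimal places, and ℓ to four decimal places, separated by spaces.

ρ = √(x²+y²) = √(-0.242² + -0.492²) = 0.54830
φ = atan2(y, x) mod 360° = atan2(-0.492, -0.242) = 243.8088°
|p|² = ρ² + z² = 0.54830² + 1.926² = 4.01010
κ = 2ρ / |p|² = 2×0.54830 / 4.01010 = 0.27346
θ = 2·atan2(ρ, z) = 2·atan2(0.54830, 1.926) = 0.55469 rad
ℓ = θ/κ = 0.55469/0.27346 = 2.02843

0.2735 243.81 2.0284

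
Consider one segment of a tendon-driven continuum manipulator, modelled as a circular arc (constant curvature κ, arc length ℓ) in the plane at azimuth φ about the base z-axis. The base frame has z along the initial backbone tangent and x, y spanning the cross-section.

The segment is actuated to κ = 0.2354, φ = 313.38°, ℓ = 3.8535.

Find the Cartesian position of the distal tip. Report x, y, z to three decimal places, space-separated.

1.120 -1.186 3.346

θ = κ·ℓ = 0.2354 × 3.8535 = 0.90711 rad
ρ = (1 − cos θ)/κ = (1 − 0.61602)/0.2354 = 1.63117
z = sin θ / κ = 0.78773/0.2354 = 3.34634
x = ρ cos φ = 1.63117 × cos(313.38°) = 1.12035
y = ρ sin φ = 1.63117 × sin(313.38°) = -1.18556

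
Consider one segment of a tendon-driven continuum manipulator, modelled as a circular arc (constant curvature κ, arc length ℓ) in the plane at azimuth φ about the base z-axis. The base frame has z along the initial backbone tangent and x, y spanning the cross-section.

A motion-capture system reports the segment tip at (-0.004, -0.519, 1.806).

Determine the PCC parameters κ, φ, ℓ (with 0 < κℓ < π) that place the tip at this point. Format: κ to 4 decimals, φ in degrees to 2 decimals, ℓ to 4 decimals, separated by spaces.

0.2940 269.56 1.9039

ρ = √(x²+y²) = √(-0.004² + -0.519²) = 0.51902
φ = atan2(y, x) mod 360° = atan2(-0.519, -0.004) = 269.5584°
|p|² = ρ² + z² = 0.51902² + 1.806² = 3.53101
κ = 2ρ / |p|² = 2×0.51902 / 3.53101 = 0.29398
θ = 2·atan2(ρ, z) = 2·atan2(0.51902, 1.806) = 0.55969 rad
ℓ = θ/κ = 0.55969/0.29398 = 1.90385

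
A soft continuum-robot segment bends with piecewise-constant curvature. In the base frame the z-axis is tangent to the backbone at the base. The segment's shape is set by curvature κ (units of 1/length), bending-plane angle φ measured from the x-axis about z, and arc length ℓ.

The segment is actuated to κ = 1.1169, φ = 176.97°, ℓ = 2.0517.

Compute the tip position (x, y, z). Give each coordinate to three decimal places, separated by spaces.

θ = κ·ℓ = 1.1169 × 2.0517 = 2.29154 rad
ρ = (1 − cos θ)/κ = (1 − -0.65995)/1.1169 = 1.48621
z = sin θ / κ = 0.75131/1.1169 = 0.67268
x = ρ cos φ = 1.48621 × cos(176.97°) = -1.48413
y = ρ sin φ = 1.48621 × sin(176.97°) = 0.07856

-1.484 0.079 0.673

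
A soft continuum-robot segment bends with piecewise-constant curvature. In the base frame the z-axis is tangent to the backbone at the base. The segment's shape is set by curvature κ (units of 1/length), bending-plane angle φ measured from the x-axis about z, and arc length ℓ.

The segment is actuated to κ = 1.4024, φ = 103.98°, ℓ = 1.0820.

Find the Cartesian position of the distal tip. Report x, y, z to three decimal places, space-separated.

θ = κ·ℓ = 1.4024 × 1.0820 = 1.51740 rad
ρ = (1 − cos θ)/κ = (1 − 0.05337)/1.4024 = 0.67500
z = sin θ / κ = 0.99857/1.4024 = 0.71205
x = ρ cos φ = 0.67500 × cos(103.98°) = -0.16307
y = ρ sin φ = 0.67500 × sin(103.98°) = 0.65501

-0.163 0.655 0.712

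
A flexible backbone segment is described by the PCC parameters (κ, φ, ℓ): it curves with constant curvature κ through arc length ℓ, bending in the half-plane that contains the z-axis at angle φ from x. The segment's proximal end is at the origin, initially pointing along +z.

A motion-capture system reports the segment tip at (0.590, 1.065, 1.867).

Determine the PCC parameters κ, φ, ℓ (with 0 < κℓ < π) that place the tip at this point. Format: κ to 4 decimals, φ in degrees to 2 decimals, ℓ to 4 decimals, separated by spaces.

ρ = √(x²+y²) = √(0.590² + 1.065²) = 1.21751
φ = atan2(y, x) mod 360° = atan2(1.065, 0.590) = 61.0140°
|p|² = ρ² + z² = 1.21751² + 1.867² = 4.96801
κ = 2ρ / |p|² = 2×1.21751 / 4.96801 = 0.49014
θ = 2·atan2(ρ, z) = 2·atan2(1.21751, 1.867) = 1.15573 rad
ℓ = θ/κ = 1.15573/0.49014 = 2.35796

0.4901 61.01 2.3580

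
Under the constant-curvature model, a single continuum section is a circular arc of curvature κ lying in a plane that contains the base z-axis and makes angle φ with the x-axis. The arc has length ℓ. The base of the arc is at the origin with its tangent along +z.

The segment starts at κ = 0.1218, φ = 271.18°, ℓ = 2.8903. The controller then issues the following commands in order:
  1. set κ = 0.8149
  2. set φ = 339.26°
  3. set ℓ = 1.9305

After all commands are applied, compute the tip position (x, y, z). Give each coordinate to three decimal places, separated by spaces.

initial: κ=0.1218, φ=271.18°, ℓ=2.8903
cmd 1: set κ=0.8149 → (κ,φ,ℓ)=(0.8149,271.18°,2.8903) → tip=(0.0431,-2.0937,0.8685)
cmd 2: set φ=339.26° → (κ,φ,ℓ)=(0.8149,339.26°,2.8903) → tip=(1.9584,-0.7416,0.8685)
cmd 3: set ℓ=1.9305 → (κ,φ,ℓ)=(0.8149,339.26°,1.9305) → tip=(1.1503,-0.4356,1.2271)

1.150 -0.436 1.227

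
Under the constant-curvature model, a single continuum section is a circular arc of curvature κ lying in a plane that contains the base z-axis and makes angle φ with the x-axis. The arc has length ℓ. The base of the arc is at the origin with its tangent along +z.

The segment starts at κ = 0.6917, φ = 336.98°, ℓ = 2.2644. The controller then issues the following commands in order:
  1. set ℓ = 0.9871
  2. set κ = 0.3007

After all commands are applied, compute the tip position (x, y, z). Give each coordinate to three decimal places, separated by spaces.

0.134 -0.057 0.973

initial: κ=0.6917, φ=336.98°, ℓ=2.2644
cmd 1: set ℓ=0.9871 → (κ,φ,ℓ)=(0.6917,336.98°,0.9871) → tip=(0.2983,-0.1267,0.9122)
cmd 2: set κ=0.3007 → (κ,φ,ℓ)=(0.3007,336.98°,0.9871) → tip=(0.1338,-0.0569,0.9727)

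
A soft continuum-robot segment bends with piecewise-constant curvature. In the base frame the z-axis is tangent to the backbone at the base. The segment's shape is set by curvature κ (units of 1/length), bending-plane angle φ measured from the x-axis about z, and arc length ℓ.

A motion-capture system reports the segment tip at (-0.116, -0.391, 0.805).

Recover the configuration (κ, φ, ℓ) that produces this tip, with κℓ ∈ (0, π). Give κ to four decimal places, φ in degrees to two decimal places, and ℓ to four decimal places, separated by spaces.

ρ = √(x²+y²) = √(-0.116² + -0.391²) = 0.40784
φ = atan2(y, x) mod 360° = atan2(-0.391, -0.116) = 253.4757°
|p|² = ρ² + z² = 0.40784² + 0.805² = 0.81436
κ = 2ρ / |p|² = 2×0.40784 / 0.81436 = 1.00163
θ = 2·atan2(ρ, z) = 2·atan2(0.40784, 0.805) = 0.93789 rad
ℓ = θ/κ = 0.93789/1.00163 = 0.93636

1.0016 253.48 0.9364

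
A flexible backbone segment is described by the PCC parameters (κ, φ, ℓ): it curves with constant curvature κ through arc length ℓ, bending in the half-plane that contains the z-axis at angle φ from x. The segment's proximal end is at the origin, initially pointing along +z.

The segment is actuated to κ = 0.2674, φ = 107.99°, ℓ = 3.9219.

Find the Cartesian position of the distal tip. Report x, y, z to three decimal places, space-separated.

-0.579 1.783 3.242

θ = κ·ℓ = 0.2674 × 3.9219 = 1.04872 rad
ρ = (1 − cos θ)/κ = (1 − 0.49868)/0.2674 = 1.87478
z = sin θ / κ = 0.86678/0.2674 = 3.24152
x = ρ cos φ = 1.87478 × cos(107.99°) = -0.57903
y = ρ sin φ = 1.87478 × sin(107.99°) = 1.78312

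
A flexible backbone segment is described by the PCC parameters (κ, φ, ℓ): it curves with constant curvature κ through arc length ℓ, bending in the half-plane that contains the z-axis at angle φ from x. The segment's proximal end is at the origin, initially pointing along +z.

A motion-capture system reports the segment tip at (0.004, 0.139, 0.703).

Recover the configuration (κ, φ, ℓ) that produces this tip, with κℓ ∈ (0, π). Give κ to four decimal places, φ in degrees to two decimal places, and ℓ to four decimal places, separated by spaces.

ρ = √(x²+y²) = √(0.004² + 0.139²) = 0.13906
φ = atan2(y, x) mod 360° = atan2(0.139, 0.004) = 88.3517°
|p|² = ρ² + z² = 0.13906² + 0.703² = 0.51355
κ = 2ρ / |p|² = 2×0.13906 / 0.51355 = 0.54156
θ = 2·atan2(ρ, z) = 2·atan2(0.13906, 0.703) = 0.39057 rad
ℓ = θ/κ = 0.39057/0.54156 = 0.72120

0.5416 88.35 0.7212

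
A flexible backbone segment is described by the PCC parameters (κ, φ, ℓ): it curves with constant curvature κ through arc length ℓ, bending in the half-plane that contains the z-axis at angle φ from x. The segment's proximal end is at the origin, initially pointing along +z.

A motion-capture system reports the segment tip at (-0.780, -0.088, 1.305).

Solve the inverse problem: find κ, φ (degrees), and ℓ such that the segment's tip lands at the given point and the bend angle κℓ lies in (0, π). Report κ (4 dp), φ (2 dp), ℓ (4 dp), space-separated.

ρ = √(x²+y²) = √(-0.780² + -0.088²) = 0.78495
φ = atan2(y, x) mod 360° = atan2(-0.088, -0.780) = 186.4369°
|p|² = ρ² + z² = 0.78495² + 1.305² = 2.31917
κ = 2ρ / |p|² = 2×0.78495 / 2.31917 = 0.67692
θ = 2·atan2(ρ, z) = 2·atan2(0.78495, 1.305) = 1.08303 rad
ℓ = θ/κ = 1.08303/0.67692 = 1.59994

0.6769 186.44 1.5999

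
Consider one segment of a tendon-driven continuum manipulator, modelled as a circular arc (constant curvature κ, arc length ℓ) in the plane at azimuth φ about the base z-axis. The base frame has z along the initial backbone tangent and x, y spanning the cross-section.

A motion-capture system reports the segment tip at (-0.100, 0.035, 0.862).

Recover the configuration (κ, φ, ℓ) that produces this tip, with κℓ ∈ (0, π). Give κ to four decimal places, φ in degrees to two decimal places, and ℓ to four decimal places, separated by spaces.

ρ = √(x²+y²) = √(-0.100² + 0.035²) = 0.10595
φ = atan2(y, x) mod 360° = atan2(0.035, -0.100) = 160.7100°
|p|² = ρ² + z² = 0.10595² + 0.862² = 0.75427
κ = 2ρ / |p|² = 2×0.10595 / 0.75427 = 0.28093
θ = 2·atan2(ρ, z) = 2·atan2(0.10595, 0.862) = 0.24459 rad
ℓ = θ/κ = 0.24459/0.28093 = 0.87066

0.2809 160.71 0.8707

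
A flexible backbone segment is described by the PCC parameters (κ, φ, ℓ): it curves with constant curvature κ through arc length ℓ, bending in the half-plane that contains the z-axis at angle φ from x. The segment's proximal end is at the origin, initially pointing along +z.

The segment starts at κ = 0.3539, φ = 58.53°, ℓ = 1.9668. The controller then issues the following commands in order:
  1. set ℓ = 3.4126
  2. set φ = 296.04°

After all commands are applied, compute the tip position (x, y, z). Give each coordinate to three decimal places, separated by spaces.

0.800 -1.637 2.641

initial: κ=0.3539, φ=58.53°, ℓ=1.9668
cmd 1: set ℓ=3.4126 → (κ,φ,ℓ)=(0.3539,58.53°,3.4126) → tip=(0.9512,1.5541,2.6414)
cmd 2: set φ=296.04° → (κ,φ,ℓ)=(0.3539,296.04°,3.4126) → tip=(0.7999,-1.6372,2.6414)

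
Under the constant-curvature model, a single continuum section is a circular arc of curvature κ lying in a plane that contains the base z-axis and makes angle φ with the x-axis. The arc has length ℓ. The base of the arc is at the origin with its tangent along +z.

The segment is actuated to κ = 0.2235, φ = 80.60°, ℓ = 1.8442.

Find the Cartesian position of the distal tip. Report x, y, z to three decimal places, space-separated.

0.061 0.370 1.792

θ = κ·ℓ = 0.2235 × 1.8442 = 0.41218 rad
ρ = (1 − cos θ)/κ = (1 − 0.91625)/0.2235 = 0.37472
z = sin θ / κ = 0.40061/0.2235 = 1.79242
x = ρ cos φ = 0.37472 × cos(80.60°) = 0.06120
y = ρ sin φ = 0.37472 × sin(80.60°) = 0.36969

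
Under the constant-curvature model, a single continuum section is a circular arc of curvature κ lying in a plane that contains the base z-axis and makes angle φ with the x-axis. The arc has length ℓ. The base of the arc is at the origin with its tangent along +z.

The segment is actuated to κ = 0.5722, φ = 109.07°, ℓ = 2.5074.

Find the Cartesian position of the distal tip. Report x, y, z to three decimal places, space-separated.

-0.494 1.428 1.731

θ = κ·ℓ = 0.5722 × 2.5074 = 1.43473 rad
ρ = (1 − cos θ)/κ = (1 − 0.13564)/0.5722 = 1.51059
z = sin θ / κ = 0.99076/0.5722 = 1.73149
x = ρ cos φ = 1.51059 × cos(109.07°) = -0.49354
y = ρ sin φ = 1.51059 × sin(109.07°) = 1.42769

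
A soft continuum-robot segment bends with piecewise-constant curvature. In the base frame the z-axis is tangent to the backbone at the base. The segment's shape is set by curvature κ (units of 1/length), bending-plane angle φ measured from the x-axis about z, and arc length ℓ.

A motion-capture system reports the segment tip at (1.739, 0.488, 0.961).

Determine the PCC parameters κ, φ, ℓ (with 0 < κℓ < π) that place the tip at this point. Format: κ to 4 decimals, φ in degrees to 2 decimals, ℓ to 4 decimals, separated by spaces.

0.8630 15.68 2.5071

ρ = √(x²+y²) = √(1.739² + 0.488²) = 1.80617
φ = atan2(y, x) mod 360° = atan2(0.488, 1.739) = 15.6752°
|p|² = ρ² + z² = 1.80617² + 0.961² = 4.18579
κ = 2ρ / |p|² = 2×1.80617 / 4.18579 = 0.86300
θ = 2·atan2(ρ, z) = 2·atan2(1.80617, 0.961) = 2.16366 rad
ℓ = θ/κ = 2.16366/0.86300 = 2.50712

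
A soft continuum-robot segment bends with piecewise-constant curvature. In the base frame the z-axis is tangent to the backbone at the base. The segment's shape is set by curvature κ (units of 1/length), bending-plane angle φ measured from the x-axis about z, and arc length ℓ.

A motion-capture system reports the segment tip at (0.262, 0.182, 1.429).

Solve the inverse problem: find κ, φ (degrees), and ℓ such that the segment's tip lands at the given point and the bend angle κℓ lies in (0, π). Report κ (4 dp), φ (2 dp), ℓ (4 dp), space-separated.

ρ = √(x²+y²) = √(0.262² + 0.182²) = 0.31901
φ = atan2(y, x) mod 360° = atan2(0.182, 0.262) = 34.7860°
|p|² = ρ² + z² = 0.31901² + 1.429² = 2.14381
κ = 2ρ / |p|² = 2×0.31901 / 2.14381 = 0.29761
θ = 2·atan2(ρ, z) = 2·atan2(0.31901, 1.429) = 0.43928 rad
ℓ = θ/κ = 0.43928/0.29761 = 1.47601

0.2976 34.79 1.4760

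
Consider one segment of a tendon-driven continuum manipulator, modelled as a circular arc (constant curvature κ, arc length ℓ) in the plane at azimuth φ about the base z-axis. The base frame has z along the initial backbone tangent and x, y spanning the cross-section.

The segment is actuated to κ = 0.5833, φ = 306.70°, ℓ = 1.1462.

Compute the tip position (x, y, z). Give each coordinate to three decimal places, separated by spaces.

θ = κ·ℓ = 0.5833 × 1.1462 = 0.66858 rad
ρ = (1 − cos θ)/κ = (1 − 0.78470)/0.5833 = 0.36910
z = sin θ / κ = 0.61987/0.5833 = 1.06270
x = ρ cos φ = 0.36910 × cos(306.70°) = 0.22058
y = ρ sin φ = 0.36910 × sin(306.70°) = -0.29594

0.221 -0.296 1.063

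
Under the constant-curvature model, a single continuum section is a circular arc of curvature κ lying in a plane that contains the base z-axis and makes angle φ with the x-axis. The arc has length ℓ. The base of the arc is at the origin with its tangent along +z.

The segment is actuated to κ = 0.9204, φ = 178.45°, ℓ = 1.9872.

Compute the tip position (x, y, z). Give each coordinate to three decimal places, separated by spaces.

-1.363 0.037 1.050

θ = κ·ℓ = 0.9204 × 1.9872 = 1.82902 rad
ρ = (1 − cos θ)/κ = (1 − -0.25536)/0.9204 = 1.36393
z = sin θ / κ = 0.96685/0.9204 = 1.05046
x = ρ cos φ = 1.36393 × cos(178.45°) = -1.36343
y = ρ sin φ = 1.36393 × sin(178.45°) = 0.03689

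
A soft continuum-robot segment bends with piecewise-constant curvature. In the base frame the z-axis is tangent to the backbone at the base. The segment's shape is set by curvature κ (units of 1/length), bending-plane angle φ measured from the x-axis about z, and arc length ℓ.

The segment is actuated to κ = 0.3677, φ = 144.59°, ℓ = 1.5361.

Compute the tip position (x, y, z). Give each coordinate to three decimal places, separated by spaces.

-0.344 0.245 1.456

θ = κ·ℓ = 0.3677 × 1.5361 = 0.56482 rad
ρ = (1 − cos θ)/κ = (1 − 0.84468)/0.3677 = 0.42240
z = sin θ / κ = 0.53527/0.3677 = 1.45572
x = ρ cos φ = 0.42240 × cos(144.59°) = -0.34427
y = ρ sin φ = 0.42240 × sin(144.59°) = 0.24475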